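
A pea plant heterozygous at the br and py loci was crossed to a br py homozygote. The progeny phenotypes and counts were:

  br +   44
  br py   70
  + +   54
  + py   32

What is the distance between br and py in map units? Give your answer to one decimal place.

38.0 map units

The two most frequent classes, + + (54) and br py (70), are the parental types, so the F1 was + + / br py.
The recombinant classes are + py and br +: 32 + 44 = 76.
Recombination frequency = 76/200 = 0.3800 ≈ 38.0%, i.e. 38.0 map units.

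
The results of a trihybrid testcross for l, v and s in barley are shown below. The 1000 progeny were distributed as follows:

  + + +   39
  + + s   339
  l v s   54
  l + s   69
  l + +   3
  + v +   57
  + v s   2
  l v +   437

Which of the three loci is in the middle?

v

The two most frequent reciprocal classes, + + s and l v +, are the parental types, so the F1 was + + s / l v +.
The two rarest classes, + v s and l + +, are the double crossovers. Comparing them with the parentals, only the v allele has switched, so v is the middle locus and the order is s – v – l.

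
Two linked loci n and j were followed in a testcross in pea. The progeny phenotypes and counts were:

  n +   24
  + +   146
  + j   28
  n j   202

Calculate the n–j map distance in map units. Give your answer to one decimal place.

The two most frequent classes, + + (146) and n j (202), are the parental types, so the F1 was + + / n j.
The recombinant classes are + j and n +: 28 + 24 = 52.
Recombination frequency = 52/400 = 0.1300 ≈ 13.0%, i.e. 13.0 map units.

13.0 map units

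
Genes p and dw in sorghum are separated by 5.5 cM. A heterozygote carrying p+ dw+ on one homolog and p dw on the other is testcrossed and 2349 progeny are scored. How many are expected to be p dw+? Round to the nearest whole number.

A map distance of 5.5 cM corresponds to a recombination frequency of 0.055.
The F1 is p+ dw+ / p dw, so p dw+ is a recombinant gamete class with expected frequency r/2 = 0.055/2 = 0.0275.
Expected number = 0.0275 × 2349 = 64.60 ≈ 65.

65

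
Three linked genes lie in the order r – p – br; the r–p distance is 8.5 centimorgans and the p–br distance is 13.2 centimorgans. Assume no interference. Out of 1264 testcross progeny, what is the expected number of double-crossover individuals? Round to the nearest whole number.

Map distances give recombination frequencies of 0.085 and 0.132 for the two intervals.
With no interference, expected double-crossover frequency = 0.085 × 0.132 = 0.01122.
Expected number = 0.01122 × 1264 = 14.18 ≈ 14.

14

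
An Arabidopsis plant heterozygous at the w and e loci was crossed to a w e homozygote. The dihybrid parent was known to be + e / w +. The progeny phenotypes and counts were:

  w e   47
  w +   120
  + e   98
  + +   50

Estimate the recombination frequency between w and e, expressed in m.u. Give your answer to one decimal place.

The recombinant classes are + + and w e: 50 + 47 = 97.
Recombination frequency = 97/315 = 0.3079 ≈ 30.8%, i.e. 30.8 m.u.

30.8 m.u.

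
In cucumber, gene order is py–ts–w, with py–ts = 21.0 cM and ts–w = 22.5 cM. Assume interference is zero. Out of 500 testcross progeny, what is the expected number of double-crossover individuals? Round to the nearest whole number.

24

Map distances give recombination frequencies of 0.210 and 0.225 for the two intervals.
With no interference, expected double-crossover frequency = 0.210 × 0.225 = 0.04725.
Expected number = 0.04725 × 500 = 23.62 ≈ 24.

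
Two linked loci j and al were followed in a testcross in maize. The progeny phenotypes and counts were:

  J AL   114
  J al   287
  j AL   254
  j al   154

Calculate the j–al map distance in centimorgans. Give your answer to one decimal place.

33.1 centimorgans

The two most frequent classes, J al (287) and j AL (254), are the parental types, so the F1 was J al / j AL.
The recombinant classes are J AL and j al: 114 + 154 = 268.
Recombination frequency = 268/809 = 0.3313 ≈ 33.1%, i.e. 33.1 centimorgans.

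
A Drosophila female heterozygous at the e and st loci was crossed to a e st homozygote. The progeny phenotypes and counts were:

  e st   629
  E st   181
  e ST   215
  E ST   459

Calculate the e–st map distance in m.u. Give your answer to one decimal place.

The two most frequent classes, E ST (459) and e st (629), are the parental types, so the F1 was E ST / e st.
The recombinant classes are E st and e ST: 181 + 215 = 396.
Recombination frequency = 396/1484 = 0.2668 ≈ 26.7%, i.e. 26.7 m.u.

26.7 m.u.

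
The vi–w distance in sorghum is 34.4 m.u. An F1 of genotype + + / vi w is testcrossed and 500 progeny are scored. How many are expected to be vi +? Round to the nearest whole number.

86

A map distance of 34.4 m.u. corresponds to a recombination frequency of 0.344.
The F1 is + + / vi w, so vi + is a recombinant gamete class with expected frequency r/2 = 0.344/2 = 0.1720.
Expected number = 0.1720 × 500 = 86.00 ≈ 86.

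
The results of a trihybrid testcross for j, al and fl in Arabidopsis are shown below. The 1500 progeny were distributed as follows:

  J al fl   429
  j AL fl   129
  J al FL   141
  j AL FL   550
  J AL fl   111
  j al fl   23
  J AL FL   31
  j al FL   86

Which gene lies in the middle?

j

The two most frequent reciprocal classes, J al fl and j AL FL, are the parental types, so the F1 was J al fl / j AL FL.
The two rarest classes, j al fl and J AL FL, are the double crossovers. Comparing them with the parentals, only the j allele has switched, so j is the middle locus and the order is al – j – fl.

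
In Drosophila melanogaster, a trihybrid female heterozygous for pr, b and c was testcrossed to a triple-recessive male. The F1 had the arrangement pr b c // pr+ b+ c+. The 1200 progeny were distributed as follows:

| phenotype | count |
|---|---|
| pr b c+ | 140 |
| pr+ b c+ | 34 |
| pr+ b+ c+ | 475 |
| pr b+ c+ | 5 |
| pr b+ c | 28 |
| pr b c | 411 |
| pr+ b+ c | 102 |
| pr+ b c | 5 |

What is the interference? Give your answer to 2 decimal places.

0.34

The two rarest classes, pr+ b c and pr b+ c+, are the double crossovers. Comparing them with the parentals, only the pr allele has switched, so pr is the middle locus and the order is c – pr – b.
c–pr: (242 + 10)/1200 = 0.2100; pr–b: (62 + 10)/1200 = 0.0600.
Expected DCO frequency = 0.2100 × 0.0600 ≈ 0.01260; observed = 10/1200 ≈ 0.00833.
Coefficient of coincidence = 0.00833/0.01260 ≈ 0.66; interference = 1 − 0.66 = 0.34.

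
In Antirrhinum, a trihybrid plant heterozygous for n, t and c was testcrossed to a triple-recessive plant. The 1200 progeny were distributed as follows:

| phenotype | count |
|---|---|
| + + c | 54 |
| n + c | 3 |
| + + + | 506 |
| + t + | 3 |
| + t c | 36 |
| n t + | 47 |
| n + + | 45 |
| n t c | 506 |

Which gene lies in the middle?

t

The two most frequent reciprocal classes, + + + and n t c, are the parental types, so the F1 was + + + / n t c.
The two rarest classes, + t + and n + c, are the double crossovers. Comparing them with the parentals, only the t allele has switched, so t is the middle locus and the order is c – t – n.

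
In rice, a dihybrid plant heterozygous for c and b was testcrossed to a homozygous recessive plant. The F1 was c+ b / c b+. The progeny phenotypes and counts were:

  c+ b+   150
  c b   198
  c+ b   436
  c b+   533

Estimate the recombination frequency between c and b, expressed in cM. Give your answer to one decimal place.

26.4 cM

The recombinant classes are c+ b+ and c b: 150 + 198 = 348.
Recombination frequency = 348/1317 = 0.2642 ≈ 26.4%, i.e. 26.4 cM.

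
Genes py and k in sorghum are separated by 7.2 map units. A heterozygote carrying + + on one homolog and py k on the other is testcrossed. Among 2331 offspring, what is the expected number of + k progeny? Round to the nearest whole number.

84

A map distance of 7.2 map units corresponds to a recombination frequency of 0.072.
The F1 is + + / py k, so + k is a recombinant gamete class with expected frequency r/2 = 0.072/2 = 0.0360.
Expected number = 0.0360 × 2331 = 83.92 ≈ 84.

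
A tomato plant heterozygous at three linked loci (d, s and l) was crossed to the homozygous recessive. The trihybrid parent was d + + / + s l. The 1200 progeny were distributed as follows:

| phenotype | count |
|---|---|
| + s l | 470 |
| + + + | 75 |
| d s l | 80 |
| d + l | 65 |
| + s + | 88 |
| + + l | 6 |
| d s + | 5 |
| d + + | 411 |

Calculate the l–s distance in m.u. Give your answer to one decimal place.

13.7 m.u.

The two rarest classes, d s + and + + l, are the double crossovers. Comparing them with the parentals, only the s allele has switched, so s is the middle locus and the order is l – s – d.
Crossovers in the l–s interval produce the single-crossover classes d + l and + s + (65 + 88 = 153) plus the double crossovers (11).
RF(l–s) = (153 + 11) / 1200 = 164/1200 = 0.1367 → 13.7 m.u.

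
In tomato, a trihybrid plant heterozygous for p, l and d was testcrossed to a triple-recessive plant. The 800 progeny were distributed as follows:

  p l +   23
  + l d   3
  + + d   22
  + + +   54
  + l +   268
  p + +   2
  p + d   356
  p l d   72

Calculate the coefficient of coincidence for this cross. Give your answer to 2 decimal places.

0.61

The two most frequent reciprocal classes, + l + and p + d, are the parental types, so the F1 was + l + / p + d.
The two rarest classes, + l d and p + +, are the double crossovers. Comparing them with the parentals, only the d allele has switched, so d is the middle locus and the order is l – d – p.
l–d: (126 + 5)/800 = 0.1638; d–p: (45 + 5)/800 = 0.0625.
Expected DCO frequency = 0.1638 × 0.0625 ≈ 0.01024; observed = 5/800 ≈ 0.00625.
Coefficient of coincidence = 0.00625/0.01024 ≈ 0.61.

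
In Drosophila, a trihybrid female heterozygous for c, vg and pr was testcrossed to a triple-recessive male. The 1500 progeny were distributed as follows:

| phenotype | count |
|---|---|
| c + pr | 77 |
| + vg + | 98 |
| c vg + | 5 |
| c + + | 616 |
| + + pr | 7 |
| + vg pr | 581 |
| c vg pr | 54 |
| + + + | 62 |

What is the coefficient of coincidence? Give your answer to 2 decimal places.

0.75

The two most frequent reciprocal classes, + vg pr and c + +, are the parental types, so the F1 was + vg pr / c + +.
The two rarest classes, + + pr and c vg +, are the double crossovers. Comparing them with the parentals, only the vg allele has switched, so vg is the middle locus and the order is pr – vg – c.
pr–vg: (175 + 12)/1500 = 0.1247; vg–c: (116 + 12)/1500 = 0.0853.
Expected DCO frequency = 0.1247 × 0.0853 ≈ 0.01064; observed = 12/1500 ≈ 0.00800.
Coefficient of coincidence = 0.00800/0.01064 ≈ 0.75.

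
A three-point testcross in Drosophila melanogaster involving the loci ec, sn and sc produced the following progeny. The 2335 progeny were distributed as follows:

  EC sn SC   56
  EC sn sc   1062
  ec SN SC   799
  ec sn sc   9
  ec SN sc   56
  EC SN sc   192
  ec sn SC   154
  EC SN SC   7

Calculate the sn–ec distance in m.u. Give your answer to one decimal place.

The two most frequent reciprocal classes, EC sn sc and ec SN SC, are the parental types, so the F1 was EC sn sc / ec SN SC.
The two rarest classes, ec sn sc and EC SN SC, are the double crossovers. Comparing them with the parentals, only the ec allele has switched, so ec is the middle locus and the order is sc – ec – sn.
Crossovers in the ec–sn interval produce the single-crossover classes EC SN sc and ec sn SC (192 + 154 = 346) plus the double crossovers (16).
RF(ec–sn) = (346 + 16) / 2335 = 362/2335 = 0.1550 → 15.5 m.u.

15.5 m.u.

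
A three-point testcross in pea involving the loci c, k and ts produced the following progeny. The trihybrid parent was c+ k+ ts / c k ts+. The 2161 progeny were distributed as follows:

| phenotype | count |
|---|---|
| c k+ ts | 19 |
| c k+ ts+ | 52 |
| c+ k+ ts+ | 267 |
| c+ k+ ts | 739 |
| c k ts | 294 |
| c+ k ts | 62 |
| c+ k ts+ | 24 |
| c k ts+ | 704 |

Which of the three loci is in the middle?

c

The two rarest classes, c k+ ts and c+ k ts+, are the double crossovers. Comparing them with the parentals, only the c allele has switched, so c is the middle locus and the order is k – c – ts.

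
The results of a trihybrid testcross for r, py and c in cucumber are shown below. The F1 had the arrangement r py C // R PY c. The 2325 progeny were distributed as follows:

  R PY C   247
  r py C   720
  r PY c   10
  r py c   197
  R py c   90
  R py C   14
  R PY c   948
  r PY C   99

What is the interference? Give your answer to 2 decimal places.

0.44

The two rarest classes, R py C and r PY c, are the double crossovers. Comparing them with the parentals, only the r allele has switched, so r is the middle locus and the order is py – r – c.
py–r: (189 + 24)/2325 = 0.0916; r–c: (444 + 24)/2325 = 0.2013.
Expected DCO frequency = 0.0916 × 0.2013 ≈ 0.01844; observed = 24/2325 ≈ 0.01032.
Coefficient of coincidence = 0.01032/0.01844 ≈ 0.56; interference = 1 − 0.56 = 0.44.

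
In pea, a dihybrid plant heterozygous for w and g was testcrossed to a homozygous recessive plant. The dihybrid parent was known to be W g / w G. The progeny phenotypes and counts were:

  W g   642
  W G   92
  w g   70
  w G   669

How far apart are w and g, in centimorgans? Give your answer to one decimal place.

11.0 centimorgans

The recombinant classes are W G and w g: 92 + 70 = 162.
Recombination frequency = 162/1473 = 0.1100 ≈ 11.0%, i.e. 11.0 centimorgans.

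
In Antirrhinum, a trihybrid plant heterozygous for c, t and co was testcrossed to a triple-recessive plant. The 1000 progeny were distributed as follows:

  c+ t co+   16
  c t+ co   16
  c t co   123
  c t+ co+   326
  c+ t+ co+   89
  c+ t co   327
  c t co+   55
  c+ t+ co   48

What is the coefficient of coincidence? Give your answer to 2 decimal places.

The two most frequent reciprocal classes, c t+ co+ and c+ t co, are the parental types, so the F1 was c t+ co+ / c+ t co.
The two rarest classes, c t+ co and c+ t co+, are the double crossovers. Comparing them with the parentals, only the co allele has switched, so co is the middle locus and the order is t – co – c.
t–co: (103 + 32)/1000 = 0.1350; co–c: (212 + 32)/1000 = 0.2440.
Expected DCO frequency = 0.1350 × 0.2440 ≈ 0.03294; observed = 32/1000 ≈ 0.03200.
Coefficient of coincidence = 0.03200/0.03294 ≈ 0.97.

0.97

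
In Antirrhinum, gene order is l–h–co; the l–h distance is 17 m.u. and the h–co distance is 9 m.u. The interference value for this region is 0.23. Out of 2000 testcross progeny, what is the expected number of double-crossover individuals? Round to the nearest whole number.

Map distances give recombination frequencies of 0.170 and 0.090 for the two intervals.
With interference 0.23 (so coincidence = 0.77), expected double-crossover frequency = 0.170 × 0.090 × 0.77 = 0.01178.
Expected number = 0.01178 × 2000 = 23.56 ≈ 24.

24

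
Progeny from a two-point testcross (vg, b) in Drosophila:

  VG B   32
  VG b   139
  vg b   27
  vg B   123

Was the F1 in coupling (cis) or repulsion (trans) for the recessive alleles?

trans

The two most frequent classes are VG b (139) and vg B (123); these are the parental (non-recombinant) types.
So the F1 carried VG b on one chromosome and vg B on the other — the recessive alleles are on opposite chromosomes (trans / repulsion).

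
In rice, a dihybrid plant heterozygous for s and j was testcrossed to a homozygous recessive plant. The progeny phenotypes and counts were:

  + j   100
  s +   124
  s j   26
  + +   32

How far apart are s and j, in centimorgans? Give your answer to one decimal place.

20.6 centimorgans

The two most frequent classes, + j (100) and s + (124), are the parental types, so the F1 was + j / s +.
The recombinant classes are + + and s j: 32 + 26 = 58.
Recombination frequency = 58/282 = 0.2057 ≈ 20.6%, i.e. 20.6 centimorgans.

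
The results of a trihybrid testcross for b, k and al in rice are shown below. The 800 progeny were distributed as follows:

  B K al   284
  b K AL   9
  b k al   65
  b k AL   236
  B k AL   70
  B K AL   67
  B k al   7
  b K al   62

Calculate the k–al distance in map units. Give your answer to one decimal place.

The two most frequent reciprocal classes, b k AL and B K al, are the parental types, so the F1 was b k AL / B K al.
The two rarest classes, b K AL and B k al, are the double crossovers. Comparing them with the parentals, only the k allele has switched, so k is the middle locus and the order is b – k – al.
Crossovers in the k–al interval produce the single-crossover classes b k al and B K AL (65 + 67 = 132) plus the double crossovers (16).
RF(k–al) = (132 + 16) / 800 = 148/800 = 0.1850 → 18.5 map units.

18.5 map units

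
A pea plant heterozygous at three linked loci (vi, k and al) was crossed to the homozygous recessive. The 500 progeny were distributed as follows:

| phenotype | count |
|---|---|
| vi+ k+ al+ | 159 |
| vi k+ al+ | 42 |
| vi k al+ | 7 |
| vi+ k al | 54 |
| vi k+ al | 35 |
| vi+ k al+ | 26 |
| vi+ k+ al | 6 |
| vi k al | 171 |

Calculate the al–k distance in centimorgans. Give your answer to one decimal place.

The two most frequent reciprocal classes, vi+ k+ al+ and vi k al, are the parental types, so the F1 was vi+ k+ al+ / vi k al.
The two rarest classes, vi+ k+ al and vi k al+, are the double crossovers. Comparing them with the parentals, only the al allele has switched, so al is the middle locus and the order is vi – al – k.
Crossovers in the al–k interval produce the single-crossover classes vi+ k al+ and vi k+ al (26 + 35 = 61) plus the double crossovers (13).
RF(al–k) = (61 + 13) / 500 = 74/500 = 0.1480 → 14.8 centimorgans.

14.8 centimorgans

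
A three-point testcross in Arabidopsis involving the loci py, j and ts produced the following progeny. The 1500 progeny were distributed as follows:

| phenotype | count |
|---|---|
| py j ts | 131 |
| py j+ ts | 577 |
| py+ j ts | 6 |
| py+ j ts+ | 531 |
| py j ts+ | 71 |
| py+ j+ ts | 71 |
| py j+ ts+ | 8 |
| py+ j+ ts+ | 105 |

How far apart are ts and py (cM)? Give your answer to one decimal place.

10.4 cM

The two most frequent reciprocal classes, py+ j ts+ and py j+ ts, are the parental types, so the F1 was py+ j ts+ / py j+ ts.
The two rarest classes, py+ j ts and py j+ ts+, are the double crossovers. Comparing them with the parentals, only the ts allele has switched, so ts is the middle locus and the order is py – ts – j.
Crossovers in the py–ts interval produce the single-crossover classes py j ts+ and py+ j+ ts (71 + 71 = 142) plus the double crossovers (14).
RF(py–ts) = (142 + 14) / 1500 = 156/1500 = 0.1040 → 10.4 cM.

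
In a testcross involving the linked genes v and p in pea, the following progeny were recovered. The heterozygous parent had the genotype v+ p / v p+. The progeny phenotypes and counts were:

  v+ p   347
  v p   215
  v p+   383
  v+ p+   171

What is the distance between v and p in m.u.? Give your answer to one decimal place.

34.6 m.u.

The recombinant classes are v+ p+ and v p: 171 + 215 = 386.
Recombination frequency = 386/1116 = 0.3459 ≈ 34.6%, i.e. 34.6 m.u.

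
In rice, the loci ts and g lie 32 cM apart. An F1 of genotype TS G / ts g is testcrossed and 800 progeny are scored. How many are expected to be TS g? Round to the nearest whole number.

A map distance of 32 cM corresponds to a recombination frequency of 0.320.
The F1 is TS G / ts g, so TS g is a recombinant gamete class with expected frequency r/2 = 0.320/2 = 0.1600.
Expected number = 0.1600 × 800 = 128.00 ≈ 128.

128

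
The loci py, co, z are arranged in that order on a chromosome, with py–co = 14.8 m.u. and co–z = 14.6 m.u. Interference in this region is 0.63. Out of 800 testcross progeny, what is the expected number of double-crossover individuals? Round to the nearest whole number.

6

Map distances give recombination frequencies of 0.148 and 0.146 for the two intervals.
With interference 0.63 (so coincidence = 0.37), expected double-crossover frequency = 0.148 × 0.146 × 0.37 = 0.00799.
Expected number = 0.00799 × 800 = 6.40 ≈ 6.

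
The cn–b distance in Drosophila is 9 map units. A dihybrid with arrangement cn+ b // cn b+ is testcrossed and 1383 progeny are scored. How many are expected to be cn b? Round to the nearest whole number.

62

A map distance of 9 map units corresponds to a recombination frequency of 0.090.
The F1 is cn+ b / cn b+, so cn b is a recombinant gamete class with expected frequency r/2 = 0.090/2 = 0.0450.
Expected number = 0.0450 × 1383 = 62.23 ≈ 62.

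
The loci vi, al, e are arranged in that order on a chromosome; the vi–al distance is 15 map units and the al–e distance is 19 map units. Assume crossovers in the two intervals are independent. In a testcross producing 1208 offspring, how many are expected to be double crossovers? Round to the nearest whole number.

Map distances give recombination frequencies of 0.150 and 0.190 for the two intervals.
With no interference, expected double-crossover frequency = 0.150 × 0.190 = 0.02850.
Expected number = 0.02850 × 1208 = 34.43 ≈ 34.

34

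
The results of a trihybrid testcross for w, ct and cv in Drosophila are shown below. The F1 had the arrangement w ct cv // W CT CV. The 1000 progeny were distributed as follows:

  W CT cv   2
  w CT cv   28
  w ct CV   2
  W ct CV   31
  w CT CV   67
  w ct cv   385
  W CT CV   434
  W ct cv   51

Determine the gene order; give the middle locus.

cv

The two rarest classes, w ct CV and W CT cv, are the double crossovers. Comparing them with the parentals, only the cv allele has switched, so cv is the middle locus and the order is ct – cv – w.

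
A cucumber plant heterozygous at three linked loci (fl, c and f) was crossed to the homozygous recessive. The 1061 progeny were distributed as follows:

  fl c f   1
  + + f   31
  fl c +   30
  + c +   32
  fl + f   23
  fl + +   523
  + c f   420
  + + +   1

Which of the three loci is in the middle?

The two most frequent reciprocal classes, + c f and fl + +, are the parental types, so the F1 was + c f / fl + +.
The two rarest classes, fl c f and + + +, are the double crossovers. Comparing them with the parentals, only the fl allele has switched, so fl is the middle locus and the order is c – fl – f.

fl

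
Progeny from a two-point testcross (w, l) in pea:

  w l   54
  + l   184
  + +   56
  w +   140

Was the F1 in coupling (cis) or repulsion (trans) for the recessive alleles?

trans

The two most frequent classes are + l (184) and w + (140); these are the parental (non-recombinant) types.
So the F1 carried + l on one chromosome and w + on the other — the recessive alleles are on opposite chromosomes (trans / repulsion).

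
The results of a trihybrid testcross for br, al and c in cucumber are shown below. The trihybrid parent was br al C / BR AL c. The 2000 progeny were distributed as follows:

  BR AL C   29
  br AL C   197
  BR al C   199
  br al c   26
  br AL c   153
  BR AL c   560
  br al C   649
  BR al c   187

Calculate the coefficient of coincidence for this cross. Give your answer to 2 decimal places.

0.62

The two rarest classes, br al c and BR AL C, are the double crossovers. Comparing them with the parentals, only the c allele has switched, so c is the middle locus and the order is br – c – al.
br–c: (352 + 55)/2000 = 0.2035; c–al: (384 + 55)/2000 = 0.2195.
Expected DCO frequency = 0.2035 × 0.2195 ≈ 0.04467; observed = 55/2000 ≈ 0.02750.
Coefficient of coincidence = 0.02750/0.04467 ≈ 0.62.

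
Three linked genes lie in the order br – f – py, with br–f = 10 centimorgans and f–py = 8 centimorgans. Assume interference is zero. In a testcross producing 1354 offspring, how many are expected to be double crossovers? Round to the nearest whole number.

Map distances give recombination frequencies of 0.100 and 0.080 for the two intervals.
With no interference, expected double-crossover frequency = 0.100 × 0.080 = 0.00800.
Expected number = 0.00800 × 1354 = 10.83 ≈ 11.

11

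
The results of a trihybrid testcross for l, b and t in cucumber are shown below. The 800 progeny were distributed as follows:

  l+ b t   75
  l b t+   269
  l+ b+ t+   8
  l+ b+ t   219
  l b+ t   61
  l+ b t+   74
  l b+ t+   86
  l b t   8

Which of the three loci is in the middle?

t

The two most frequent reciprocal classes, l b t+ and l+ b+ t, are the parental types, so the F1 was l b t+ / l+ b+ t.
The two rarest classes, l b t and l+ b+ t+, are the double crossovers. Comparing them with the parentals, only the t allele has switched, so t is the middle locus and the order is b – t – l.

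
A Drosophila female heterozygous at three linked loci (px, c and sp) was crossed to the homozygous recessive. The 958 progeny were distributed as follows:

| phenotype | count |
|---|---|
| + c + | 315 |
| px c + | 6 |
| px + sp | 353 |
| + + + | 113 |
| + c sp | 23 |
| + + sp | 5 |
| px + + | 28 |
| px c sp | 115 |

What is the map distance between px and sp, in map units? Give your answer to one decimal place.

6.5 map units

The two most frequent reciprocal classes, px + sp and + c +, are the parental types, so the F1 was px + sp / + c +.
The two rarest classes, + + sp and px c +, are the double crossovers. Comparing them with the parentals, only the px allele has switched, so px is the middle locus and the order is sp – px – c.
Crossovers in the sp–px interval produce the single-crossover classes px + + and + c sp (28 + 23 = 51) plus the double crossovers (11).
RF(sp–px) = (51 + 11) / 958 = 62/958 = 0.0647 → 6.5 map units.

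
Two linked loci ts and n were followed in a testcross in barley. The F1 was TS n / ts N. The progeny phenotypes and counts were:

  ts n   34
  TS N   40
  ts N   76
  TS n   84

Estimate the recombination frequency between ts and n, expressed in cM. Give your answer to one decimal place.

31.6 cM

The recombinant classes are TS N and ts n: 40 + 34 = 74.
Recombination frequency = 74/234 = 0.3162 ≈ 31.6%, i.e. 31.6 cM.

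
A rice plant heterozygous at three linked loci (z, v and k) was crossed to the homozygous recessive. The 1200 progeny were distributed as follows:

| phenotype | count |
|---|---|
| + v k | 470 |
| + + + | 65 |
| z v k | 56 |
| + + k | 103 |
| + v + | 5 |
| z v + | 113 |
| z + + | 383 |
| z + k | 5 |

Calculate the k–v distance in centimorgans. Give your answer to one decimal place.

18.8 centimorgans

The two most frequent reciprocal classes, + v k and z + +, are the parental types, so the F1 was + v k / z + +.
The two rarest classes, + v + and z + k, are the double crossovers. Comparing them with the parentals, only the k allele has switched, so k is the middle locus and the order is v – k – z.
Crossovers in the v–k interval produce the single-crossover classes + + k and z v + (103 + 113 = 216) plus the double crossovers (10).
RF(v–k) = (216 + 10) / 1200 = 226/1200 = 0.1883 → 18.8 centimorgans.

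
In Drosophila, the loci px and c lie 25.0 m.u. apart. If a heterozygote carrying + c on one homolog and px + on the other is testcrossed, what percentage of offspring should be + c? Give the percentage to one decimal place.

37.5%

A map distance of 25.0 m.u. corresponds to a recombination frequency of 0.250.
The F1 is + c / px +, so + c is a parental gamete class with expected frequency (1 − r)/2 = 0.750/2 = 0.3750.
That is 0.3750 = 37.5% of the progeny.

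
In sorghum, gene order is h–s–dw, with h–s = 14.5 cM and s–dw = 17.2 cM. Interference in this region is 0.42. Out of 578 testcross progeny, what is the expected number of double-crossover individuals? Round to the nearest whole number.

Map distances give recombination frequencies of 0.145 and 0.172 for the two intervals.
With interference 0.42 (so coincidence = 0.58), expected double-crossover frequency = 0.145 × 0.172 × 0.58 = 0.01447.
Expected number = 0.01447 × 578 = 8.36 ≈ 8.

8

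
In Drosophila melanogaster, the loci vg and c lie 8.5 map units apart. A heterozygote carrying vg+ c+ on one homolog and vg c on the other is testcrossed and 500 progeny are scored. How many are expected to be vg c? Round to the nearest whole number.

229

A map distance of 8.5 map units corresponds to a recombination frequency of 0.085.
The F1 is vg+ c+ / vg c, so vg c is a parental gamete class with expected frequency (1 − r)/2 = 0.915/2 = 0.4575.
Expected number = 0.4575 × 500 = 228.75 ≈ 229.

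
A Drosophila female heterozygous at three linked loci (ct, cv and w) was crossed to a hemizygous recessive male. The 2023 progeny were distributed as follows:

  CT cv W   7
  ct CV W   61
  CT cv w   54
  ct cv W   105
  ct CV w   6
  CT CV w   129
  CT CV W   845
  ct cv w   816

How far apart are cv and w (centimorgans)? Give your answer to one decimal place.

12.2 centimorgans

The two most frequent reciprocal classes, CT CV W and ct cv w, are the parental types, so the F1 was CT CV W / ct cv w.
The two rarest classes, CT cv W and ct CV w, are the double crossovers. Comparing them with the parentals, only the cv allele has switched, so cv is the middle locus and the order is w – cv – ct.
Crossovers in the w–cv interval produce the single-crossover classes CT CV w and ct cv W (129 + 105 = 234) plus the double crossovers (13).
RF(w–cv) = (234 + 13) / 2023 = 247/2023 = 0.1221 → 12.2 centimorgans.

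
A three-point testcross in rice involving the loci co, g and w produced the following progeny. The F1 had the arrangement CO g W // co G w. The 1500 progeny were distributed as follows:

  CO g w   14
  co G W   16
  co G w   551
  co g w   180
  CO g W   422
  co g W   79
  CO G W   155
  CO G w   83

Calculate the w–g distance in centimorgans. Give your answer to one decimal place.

24.3 centimorgans

The two rarest classes, CO g w and co G W, are the double crossovers. Comparing them with the parentals, only the w allele has switched, so w is the middle locus and the order is co – w – g.
Crossovers in the w–g interval produce the single-crossover classes CO G W and co g w (155 + 180 = 335) plus the double crossovers (30).
RF(w–g) = (335 + 30) / 1500 = 365/1500 = 0.2433 → 24.3 centimorgans.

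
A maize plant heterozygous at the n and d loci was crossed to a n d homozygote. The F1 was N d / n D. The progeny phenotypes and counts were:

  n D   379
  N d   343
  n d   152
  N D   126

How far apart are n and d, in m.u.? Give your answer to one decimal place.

The recombinant classes are N D and n d: 126 + 152 = 278.
Recombination frequency = 278/1000 = 0.2780 ≈ 27.8%, i.e. 27.8 m.u.

27.8 m.u.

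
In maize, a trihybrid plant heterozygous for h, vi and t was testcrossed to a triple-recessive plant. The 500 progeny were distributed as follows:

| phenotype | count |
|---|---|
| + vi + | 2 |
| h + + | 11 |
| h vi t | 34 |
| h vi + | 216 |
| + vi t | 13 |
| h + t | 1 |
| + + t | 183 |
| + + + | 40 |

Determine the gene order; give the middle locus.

h

The two most frequent reciprocal classes, + + t and h vi +, are the parental types, so the F1 was + + t / h vi +.
The two rarest classes, h + t and + vi +, are the double crossovers. Comparing them with the parentals, only the h allele has switched, so h is the middle locus and the order is t – h – vi.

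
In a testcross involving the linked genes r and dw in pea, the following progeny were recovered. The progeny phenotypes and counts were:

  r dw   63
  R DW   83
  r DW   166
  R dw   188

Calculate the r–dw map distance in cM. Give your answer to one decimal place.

29.2 cM

The two most frequent classes, R dw (188) and r DW (166), are the parental types, so the F1 was R dw / r DW.
The recombinant classes are R DW and r dw: 83 + 63 = 146.
Recombination frequency = 146/500 = 0.2920 ≈ 29.2%, i.e. 29.2 cM.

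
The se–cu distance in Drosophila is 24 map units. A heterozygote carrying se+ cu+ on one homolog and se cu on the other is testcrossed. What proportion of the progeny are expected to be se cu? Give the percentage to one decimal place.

A map distance of 24 map units corresponds to a recombination frequency of 0.240.
The F1 is se+ cu+ / se cu, so se cu is a parental gamete class with expected frequency (1 − r)/2 = 0.760/2 = 0.3800.
That is 0.3800 = 38.0% of the progeny.

38.0%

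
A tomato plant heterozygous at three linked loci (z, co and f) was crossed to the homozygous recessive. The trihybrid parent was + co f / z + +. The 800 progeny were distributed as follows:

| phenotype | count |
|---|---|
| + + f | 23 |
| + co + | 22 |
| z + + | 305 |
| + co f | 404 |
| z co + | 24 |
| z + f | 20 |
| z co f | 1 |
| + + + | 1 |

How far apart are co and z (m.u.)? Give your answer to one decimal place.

6.1 m.u.

The two rarest classes, z co f and + + +, are the double crossovers. Comparing them with the parentals, only the z allele has switched, so z is the middle locus and the order is co – z – f.
Crossovers in the co–z interval produce the single-crossover classes + + f and z co + (23 + 24 = 47) plus the double crossovers (2).
RF(co–z) = (47 + 2) / 800 = 49/800 = 0.0612 → 6.1 m.u.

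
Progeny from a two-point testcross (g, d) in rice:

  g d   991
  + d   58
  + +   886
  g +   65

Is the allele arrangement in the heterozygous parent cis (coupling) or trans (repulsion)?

The two most frequent classes are + + (886) and g d (991); these are the parental (non-recombinant) types.
So the F1 carried + + on one chromosome and g d on the other — the recessive alleles are on the same chromosome (cis / coupling).

cis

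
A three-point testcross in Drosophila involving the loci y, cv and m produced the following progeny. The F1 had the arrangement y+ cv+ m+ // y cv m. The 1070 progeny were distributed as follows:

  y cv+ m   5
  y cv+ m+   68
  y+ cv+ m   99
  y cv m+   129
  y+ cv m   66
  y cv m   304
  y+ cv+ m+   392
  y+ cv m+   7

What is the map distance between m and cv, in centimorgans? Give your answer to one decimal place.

The two rarest classes, y+ cv m+ and y cv+ m, are the double crossovers. Comparing them with the parentals, only the cv allele has switched, so cv is the middle locus and the order is m – cv – y.
Crossovers in the m–cv interval produce the single-crossover classes y+ cv+ m and y cv m+ (99 + 129 = 228) plus the double crossovers (12).
RF(m–cv) = (228 + 12) / 1070 = 240/1070 = 0.2243 → 22.4 centimorgans.

22.4 centimorgans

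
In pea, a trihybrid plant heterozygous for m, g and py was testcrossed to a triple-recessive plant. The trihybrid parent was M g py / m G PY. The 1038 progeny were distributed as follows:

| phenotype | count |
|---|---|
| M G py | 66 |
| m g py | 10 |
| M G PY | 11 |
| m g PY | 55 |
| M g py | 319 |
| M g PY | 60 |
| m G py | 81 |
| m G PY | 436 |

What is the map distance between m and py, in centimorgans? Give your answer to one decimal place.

The two rarest classes, m g py and M G PY, are the double crossovers. Comparing them with the parentals, only the m allele has switched, so m is the middle locus and the order is g – m – py.
Crossovers in the m–py interval produce the single-crossover classes M g PY and m G py (60 + 81 = 141) plus the double crossovers (21).
RF(m–py) = (141 + 21) / 1038 = 162/1038 = 0.1561 → 15.6 centimorgans.

15.6 centimorgans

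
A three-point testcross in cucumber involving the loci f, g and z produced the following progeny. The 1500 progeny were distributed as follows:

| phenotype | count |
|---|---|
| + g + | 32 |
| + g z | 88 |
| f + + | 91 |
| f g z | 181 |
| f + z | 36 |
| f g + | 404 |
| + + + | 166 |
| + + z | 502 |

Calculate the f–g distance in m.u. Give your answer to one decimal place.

The two most frequent reciprocal classes, + + z and f g +, are the parental types, so the F1 was + + z / f g +.
The two rarest classes, f + z and + g +, are the double crossovers. Comparing them with the parentals, only the f allele has switched, so f is the middle locus and the order is z – f – g.
Crossovers in the f–g interval produce the single-crossover classes + g z and f + + (88 + 91 = 179) plus the double crossovers (68).
RF(f–g) = (179 + 68) / 1500 = 247/1500 = 0.1647 → 16.5 m.u.

16.5 m.u.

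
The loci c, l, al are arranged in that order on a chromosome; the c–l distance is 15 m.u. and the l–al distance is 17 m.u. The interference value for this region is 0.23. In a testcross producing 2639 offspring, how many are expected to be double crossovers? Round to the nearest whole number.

52

Map distances give recombination frequencies of 0.150 and 0.170 for the two intervals.
With interference 0.23 (so coincidence = 0.77), expected double-crossover frequency = 0.150 × 0.170 × 0.77 = 0.01964.
Expected number = 0.01964 × 2639 = 51.82 ≈ 52.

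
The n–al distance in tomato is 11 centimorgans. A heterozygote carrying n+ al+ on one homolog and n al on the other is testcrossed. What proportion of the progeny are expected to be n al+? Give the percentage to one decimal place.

A map distance of 11 centimorgans corresponds to a recombination frequency of 0.110.
The F1 is n+ al+ / n al, so n al+ is a recombinant gamete class with expected frequency r/2 = 0.110/2 = 0.0550.
That is 0.0550 = 5.5% of the progeny.

5.5%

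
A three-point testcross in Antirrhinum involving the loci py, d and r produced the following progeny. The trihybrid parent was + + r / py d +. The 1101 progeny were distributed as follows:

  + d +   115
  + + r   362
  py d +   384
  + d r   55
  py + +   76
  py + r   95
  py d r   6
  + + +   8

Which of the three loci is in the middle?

r

The two rarest classes, + + + and py d r, are the double crossovers. Comparing them with the parentals, only the r allele has switched, so r is the middle locus and the order is d – r – py.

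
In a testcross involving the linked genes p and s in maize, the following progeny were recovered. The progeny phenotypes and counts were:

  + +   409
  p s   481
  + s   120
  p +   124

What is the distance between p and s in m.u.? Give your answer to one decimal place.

21.5 m.u.

The two most frequent classes, + + (409) and p s (481), are the parental types, so the F1 was + + / p s.
The recombinant classes are + s and p +: 120 + 124 = 244.
Recombination frequency = 244/1134 = 0.2152 ≈ 21.5%, i.e. 21.5 m.u.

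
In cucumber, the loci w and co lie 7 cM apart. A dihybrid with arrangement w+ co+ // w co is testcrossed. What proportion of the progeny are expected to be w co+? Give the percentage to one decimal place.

3.5%

A map distance of 7 cM corresponds to a recombination frequency of 0.070.
The F1 is w+ co+ / w co, so w co+ is a recombinant gamete class with expected frequency r/2 = 0.070/2 = 0.0350.
That is 0.0350 = 3.5% of the progeny.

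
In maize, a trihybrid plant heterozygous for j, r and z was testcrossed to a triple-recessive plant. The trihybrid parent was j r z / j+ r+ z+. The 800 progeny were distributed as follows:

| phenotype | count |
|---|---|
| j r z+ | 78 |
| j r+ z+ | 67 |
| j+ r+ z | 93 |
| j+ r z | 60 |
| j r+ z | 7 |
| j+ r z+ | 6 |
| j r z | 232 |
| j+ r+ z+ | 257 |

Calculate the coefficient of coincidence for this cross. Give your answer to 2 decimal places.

The two rarest classes, j r+ z and j+ r z+, are the double crossovers. Comparing them with the parentals, only the r allele has switched, so r is the middle locus and the order is z – r – j.
z–r: (171 + 13)/800 = 0.2300; r–j: (127 + 13)/800 = 0.1750.
Expected DCO frequency = 0.2300 × 0.1750 ≈ 0.04025; observed = 13/800 ≈ 0.01625.
Coefficient of coincidence = 0.01625/0.04025 ≈ 0.40.

0.40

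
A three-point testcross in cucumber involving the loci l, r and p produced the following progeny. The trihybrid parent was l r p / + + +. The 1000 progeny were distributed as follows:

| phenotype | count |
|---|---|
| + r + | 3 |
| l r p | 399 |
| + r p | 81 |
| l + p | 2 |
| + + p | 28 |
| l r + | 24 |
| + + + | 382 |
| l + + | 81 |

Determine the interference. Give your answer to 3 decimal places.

The two rarest classes, l + p and + r +, are the double crossovers. Comparing them with the parentals, only the r allele has switched, so r is the middle locus and the order is l – r – p.
l–r: (162 + 5)/1000 = 0.1670; r–p: (52 + 5)/1000 = 0.0570.
Expected DCO frequency = 0.1670 × 0.0570 ≈ 0.00952; observed = 5/1000 ≈ 0.00500.
Coefficient of coincidence = 0.00500/0.00952 ≈ 0.525; interference = 1 − 0.525 = 0.475.

0.475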